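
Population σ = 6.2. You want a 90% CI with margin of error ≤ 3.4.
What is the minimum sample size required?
n ≥ 9

For margin E ≤ 3.4:
n ≥ (z* · σ / E)²
n ≥ (1.645 · 6.2 / 3.4)²
n ≥ 9.00

Minimum n = 9 (rounding up)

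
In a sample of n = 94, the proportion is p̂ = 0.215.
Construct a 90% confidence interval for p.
(0.145, 0.285)

Proportion CI:
SE = √(p̂(1-p̂)/n) = √(0.215 · 0.785 / 94) = 0.04237

z* = 1.645
Margin = z* · SE = 1.645 · 0.04237 = 0.0697

CI: 0.215 ± 0.0697 = (0.145, 0.285)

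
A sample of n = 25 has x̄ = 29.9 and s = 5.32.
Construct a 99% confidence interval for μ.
(26.92, 32.88)

t-interval (σ unknown):
df = n - 1 = 24
t* = 2.797 for 99% confidence

Margin of error = t* · s/√n = 2.797 · 5.32/√25 = 2.98

CI: (26.92, 32.88)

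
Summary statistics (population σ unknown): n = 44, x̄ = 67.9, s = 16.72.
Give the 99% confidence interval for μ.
(61.11, 74.69)

t-interval (σ unknown):
df = n - 1 = 43
t* = 2.695 for 99% confidence

Margin of error = t* · s/√n = 2.695 · 16.72/√44 = 6.79

CI: (61.11, 74.69)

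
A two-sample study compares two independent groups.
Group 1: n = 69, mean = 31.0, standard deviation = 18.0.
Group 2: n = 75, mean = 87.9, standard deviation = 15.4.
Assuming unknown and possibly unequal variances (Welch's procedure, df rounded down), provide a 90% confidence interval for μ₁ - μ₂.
(-61.54, -52.26)

Difference: x̄₁ - x̄₂ = -56.90
SE = √(s₁²/n₁ + s₂²/n₂) = √(18.0²/69 + 15.4²/75) = 2.8032
df = 134.41 → 134 (Welch–Satterthwaite, rounded down)
t* = 1.656

CI: -56.90 ± 1.656 · 2.8032 = -56.90 ± 4.64 = (-61.54, -52.26)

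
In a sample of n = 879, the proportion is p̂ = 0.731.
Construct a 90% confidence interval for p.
(0.706, 0.756)

Proportion CI:
SE = √(p̂(1-p̂)/n) = √(0.731 · 0.269 / 879) = 0.01496

z* = 1.645
Margin = z* · SE = 1.645 · 0.01496 = 0.0246

CI: 0.731 ± 0.0246 = (0.706, 0.756)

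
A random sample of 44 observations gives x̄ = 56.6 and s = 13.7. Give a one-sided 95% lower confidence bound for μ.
μ ≥ 53.13

Lower bound (one-sided):
t* = 1.681 (one-sided for 95%)
Lower bound = x̄ - t* · s/√n = 56.6 - 1.681 · 13.7/√44 = 53.13

We are 95% confident that μ ≥ 53.13.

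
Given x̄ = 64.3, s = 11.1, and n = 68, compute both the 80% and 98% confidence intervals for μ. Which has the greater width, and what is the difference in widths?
98% CI is wider by 2.94

df = 67
80% CI: t* = 1.294, (62.56, 66.04), width = 2 · t* · s/√n = 3.48
98% CI: t* = 2.383, (61.09, 67.51), width = 2 · t* · s/√n = 6.42

The 98% CI is wider by 6.42 - 3.48 = 2.94.
Higher confidence requires a wider interval.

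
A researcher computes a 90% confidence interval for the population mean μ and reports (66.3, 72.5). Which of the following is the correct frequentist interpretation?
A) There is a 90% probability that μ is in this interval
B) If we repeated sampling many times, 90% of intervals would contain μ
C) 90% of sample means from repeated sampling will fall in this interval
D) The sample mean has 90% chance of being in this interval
B

A) Wrong — μ is fixed; the randomness lives in the interval, not in μ.
B) Correct — this is the frequentist long-run coverage interpretation.
C) Wrong — coverage applies to intervals containing μ, not to future x̄ values.
D) Wrong — x̄ is observed and sits in the interval by construction.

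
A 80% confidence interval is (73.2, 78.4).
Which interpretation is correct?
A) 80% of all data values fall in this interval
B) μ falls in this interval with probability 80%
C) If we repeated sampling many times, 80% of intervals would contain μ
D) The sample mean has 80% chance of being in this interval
C

A) Wrong — a CI is about the parameter μ, not individual data values.
B) Wrong — μ is fixed; the randomness lives in the interval, not in μ.
C) Correct — this is the frequentist long-run coverage interpretation.
D) Wrong — x̄ is observed and sits in the interval by construction.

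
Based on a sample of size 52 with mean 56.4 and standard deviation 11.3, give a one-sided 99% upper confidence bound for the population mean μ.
μ ≤ 60.16

Upper bound (one-sided):
t* = 2.402 (one-sided for 99%)
Upper bound = x̄ + t* · s/√n = 56.4 + 2.402 · 11.3/√52 = 60.16

We are 99% confident that μ ≤ 60.16.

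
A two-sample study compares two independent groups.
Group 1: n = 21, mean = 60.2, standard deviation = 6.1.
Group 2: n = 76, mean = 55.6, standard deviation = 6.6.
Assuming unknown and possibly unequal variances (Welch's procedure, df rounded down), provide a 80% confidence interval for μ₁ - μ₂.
(2.60, 6.60)

Difference: x̄₁ - x̄₂ = 4.60
SE = √(s₁²/n₁ + s₂²/n₂) = √(6.1²/21 + 6.6²/76) = 1.5314
df = 34.08 → 34 (Welch–Satterthwaite, rounded down)
t* = 1.307

CI: 4.60 ± 1.307 · 1.5314 = 4.60 ± 2.00 = (2.60, 6.60)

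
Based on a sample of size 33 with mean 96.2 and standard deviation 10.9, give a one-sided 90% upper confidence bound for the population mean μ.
μ ≤ 98.68

Upper bound (one-sided):
t* = 1.309 (one-sided for 90%)
Upper bound = x̄ + t* · s/√n = 96.2 + 1.309 · 10.9/√33 = 98.68

We are 90% confident that μ ≤ 98.68.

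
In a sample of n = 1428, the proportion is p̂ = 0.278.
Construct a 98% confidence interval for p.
(0.250, 0.306)

Proportion CI:
SE = √(p̂(1-p̂)/n) = √(0.278 · 0.722 / 1428) = 0.01186

z* = 2.326
Margin = z* · SE = 2.326 · 0.01186 = 0.0276

CI: 0.278 ± 0.0276 = (0.250, 0.306)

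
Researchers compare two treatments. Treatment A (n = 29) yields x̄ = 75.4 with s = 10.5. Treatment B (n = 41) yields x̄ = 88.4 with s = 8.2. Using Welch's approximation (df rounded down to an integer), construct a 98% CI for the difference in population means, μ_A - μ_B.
(-18.61, -7.39)

Difference: x̄₁ - x̄₂ = -13.00
SE = √(s₁²/n₁ + s₂²/n₂) = √(10.5²/29 + 8.2²/41) = 2.3328
df = 50.76 → 50 (Welch–Satterthwaite, rounded down)
t* = 2.403

CI: -13.00 ± 2.403 · 2.3328 = -13.00 ± 5.61 = (-18.61, -7.39)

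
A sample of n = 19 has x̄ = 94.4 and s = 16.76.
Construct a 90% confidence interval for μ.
(87.73, 101.07)

t-interval (σ unknown):
df = n - 1 = 18
t* = 1.734 for 90% confidence

Margin of error = t* · s/√n = 1.734 · 16.76/√19 = 6.67

CI: (87.73, 101.07)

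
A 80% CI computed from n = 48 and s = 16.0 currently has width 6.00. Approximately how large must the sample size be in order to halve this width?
n ≈ 192

CI width ∝ 1/√n
To reduce width by factor 2, need √n to grow by 2 → need 2² = 4 times as many samples.

Current: n = 48, width = 6.00
New: n = 192, width ≈ 2.97

Width reduced by factor of 6.00/2.97 = 2.02.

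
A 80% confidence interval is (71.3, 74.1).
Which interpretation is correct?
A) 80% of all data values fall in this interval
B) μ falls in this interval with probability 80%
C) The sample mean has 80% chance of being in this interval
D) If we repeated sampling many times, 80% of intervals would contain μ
D

A) Wrong — a CI is about the parameter μ, not individual data values.
B) Wrong — μ is fixed; the randomness lives in the interval, not in μ.
C) Wrong — x̄ is observed and sits in the interval by construction.
D) Correct — this is the frequentist long-run coverage interpretation.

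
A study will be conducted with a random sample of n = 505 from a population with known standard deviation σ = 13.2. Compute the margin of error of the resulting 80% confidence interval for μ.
Margin of error = 0.75

Margin of error = z* · σ/√n
= 1.282 · 13.2/√505
= 1.282 · 13.2/22.4722
= 0.75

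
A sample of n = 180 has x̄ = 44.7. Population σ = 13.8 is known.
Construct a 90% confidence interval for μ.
(43.01, 46.39)

z-interval (σ known):
z* = 1.645 for 90% confidence

Margin of error = z* · σ/√n = 1.645 · 13.8/√180 = 1.69

CI: (44.7 - 1.69, 44.7 + 1.69) = (43.01, 46.39)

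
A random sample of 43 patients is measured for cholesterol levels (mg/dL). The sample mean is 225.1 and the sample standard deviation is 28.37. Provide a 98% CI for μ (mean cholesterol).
(214.64, 235.56)

t-interval (σ unknown):
df = n - 1 = 42
t* = 2.418 for 98% confidence

Margin of error = t* · s/√n = 2.418 · 28.37/√43 = 10.46

CI: (214.64, 235.56)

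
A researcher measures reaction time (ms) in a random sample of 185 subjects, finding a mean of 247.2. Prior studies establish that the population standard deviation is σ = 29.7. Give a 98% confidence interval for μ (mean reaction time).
(242.12, 252.28)

z-interval (σ known):
z* = 2.326 for 98% confidence

Margin of error = z* · σ/√n = 2.326 · 29.7/√185 = 5.08

CI: (247.2 - 5.08, 247.2 + 5.08) = (242.12, 252.28)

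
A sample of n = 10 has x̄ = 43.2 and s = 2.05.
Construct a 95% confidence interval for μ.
(41.73, 44.67)

t-interval (σ unknown):
df = n - 1 = 9
t* = 2.262 for 95% confidence

Margin of error = t* · s/√n = 2.262 · 2.05/√10 = 1.47

CI: (41.73, 44.67)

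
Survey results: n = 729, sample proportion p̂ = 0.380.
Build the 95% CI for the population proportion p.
(0.345, 0.415)

Proportion CI:
SE = √(p̂(1-p̂)/n) = √(0.380 · 0.620 / 729) = 0.01798

z* = 1.960
Margin = z* · SE = 1.960 · 0.01798 = 0.0352

CI: 0.380 ± 0.0352 = (0.345, 0.415)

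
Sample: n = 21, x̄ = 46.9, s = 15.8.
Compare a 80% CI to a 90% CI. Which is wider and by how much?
90% CI is wider by 2.76

df = 20
80% CI: t* = 1.325, (42.33, 51.47), width = 2 · t* · s/√n = 9.14
90% CI: t* = 1.725, (40.95, 52.85), width = 2 · t* · s/√n = 11.90

The 90% CI is wider by 11.90 - 9.14 = 2.76.
Higher confidence requires a wider interval.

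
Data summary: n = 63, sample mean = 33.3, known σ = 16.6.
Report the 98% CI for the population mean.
(28.44, 38.16)

z-interval (σ known):
z* = 2.326 for 98% confidence

Margin of error = z* · σ/√n = 2.326 · 16.6/√63 = 4.86

CI: (33.3 - 4.86, 33.3 + 4.86) = (28.44, 38.16)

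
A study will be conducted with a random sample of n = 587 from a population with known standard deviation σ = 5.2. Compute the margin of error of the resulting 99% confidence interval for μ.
Margin of error = 0.55

Margin of error = z* · σ/√n
= 2.576 · 5.2/√587
= 2.576 · 5.2/24.2281
= 0.55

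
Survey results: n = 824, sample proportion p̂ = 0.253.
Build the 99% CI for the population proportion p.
(0.214, 0.292)

Proportion CI:
SE = √(p̂(1-p̂)/n) = √(0.253 · 0.747 / 824) = 0.01514

z* = 2.576
Margin = z* · SE = 2.576 · 0.01514 = 0.0390

CI: 0.253 ± 0.0390 = (0.214, 0.292)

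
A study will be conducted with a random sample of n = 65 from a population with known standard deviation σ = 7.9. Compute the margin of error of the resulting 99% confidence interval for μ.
Margin of error = 2.52

Margin of error = z* · σ/√n
= 2.576 · 7.9/√65
= 2.576 · 7.9/8.0623
= 2.52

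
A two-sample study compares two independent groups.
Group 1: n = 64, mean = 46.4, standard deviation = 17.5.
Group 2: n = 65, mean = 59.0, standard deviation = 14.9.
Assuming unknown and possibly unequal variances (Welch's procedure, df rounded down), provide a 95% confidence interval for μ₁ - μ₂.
(-18.27, -6.93)

Difference: x̄₁ - x̄₂ = -12.60
SE = √(s₁²/n₁ + s₂²/n₂) = √(17.5²/64 + 14.9²/65) = 2.8637
df = 123.23 → 123 (Welch–Satterthwaite, rounded down)
t* = 1.979

CI: -12.60 ± 1.979 · 2.8637 = -12.60 ± 5.67 = (-18.27, -6.93)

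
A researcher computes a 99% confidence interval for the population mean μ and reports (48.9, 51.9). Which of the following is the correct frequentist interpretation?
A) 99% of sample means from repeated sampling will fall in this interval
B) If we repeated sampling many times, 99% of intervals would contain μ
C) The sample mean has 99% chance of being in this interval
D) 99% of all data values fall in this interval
B

A) Wrong — coverage applies to intervals containing μ, not to future x̄ values.
B) Correct — this is the frequentist long-run coverage interpretation.
C) Wrong — x̄ is observed and sits in the interval by construction.
D) Wrong — a CI is about the parameter μ, not individual data values.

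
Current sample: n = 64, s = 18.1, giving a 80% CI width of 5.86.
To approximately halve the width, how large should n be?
n ≈ 256

CI width ∝ 1/√n
To reduce width by factor 2, need √n to grow by 2 → need 2² = 4 times as many samples.

Current: n = 64, width = 5.86
New: n = 256, width ≈ 2.91

Width reduced by factor of 5.86/2.91 = 2.01.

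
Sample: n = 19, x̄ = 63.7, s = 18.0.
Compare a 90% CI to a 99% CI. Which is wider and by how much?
99% CI is wider by 9.45

df = 18
90% CI: t* = 1.734, (56.54, 70.86), width = 2 · t* · s/√n = 14.32
99% CI: t* = 2.878, (51.82, 75.58), width = 2 · t* · s/√n = 23.77

The 99% CI is wider by 23.77 - 14.32 = 9.45.
Higher confidence requires a wider interval.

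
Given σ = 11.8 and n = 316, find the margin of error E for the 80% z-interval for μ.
Margin of error = 0.85

Margin of error = z* · σ/√n
= 1.282 · 11.8/√316
= 1.282 · 11.8/17.7764
= 0.85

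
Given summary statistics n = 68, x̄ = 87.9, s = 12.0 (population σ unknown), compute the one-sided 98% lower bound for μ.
μ ≥ 84.85

Lower bound (one-sided):
t* = 2.095 (one-sided for 98%)
Lower bound = x̄ - t* · s/√n = 87.9 - 2.095 · 12.0/√68 = 84.85

We are 98% confident that μ ≥ 84.85.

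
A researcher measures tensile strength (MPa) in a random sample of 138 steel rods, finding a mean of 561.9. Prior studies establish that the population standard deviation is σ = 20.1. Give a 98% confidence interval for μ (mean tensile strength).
(557.92, 565.88)

z-interval (σ known):
z* = 2.326 for 98% confidence

Margin of error = z* · σ/√n = 2.326 · 20.1/√138 = 3.98

CI: (561.9 - 3.98, 561.9 + 3.98) = (557.92, 565.88)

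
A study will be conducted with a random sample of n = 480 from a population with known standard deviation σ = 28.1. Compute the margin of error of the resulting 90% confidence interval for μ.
Margin of error = 2.11

Margin of error = z* · σ/√n
= 1.645 · 28.1/√480
= 1.645 · 28.1/21.9089
= 2.11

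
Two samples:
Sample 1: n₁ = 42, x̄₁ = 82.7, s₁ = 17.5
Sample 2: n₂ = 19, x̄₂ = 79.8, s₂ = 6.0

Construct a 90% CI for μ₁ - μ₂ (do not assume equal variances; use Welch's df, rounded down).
(-2.17, 7.97)

Difference: x̄₁ - x̄₂ = 2.90
SE = √(s₁²/n₁ + s₂²/n₂) = √(17.5²/42 + 6.0²/19) = 3.0309
df = 56.40 → 56 (Welch–Satterthwaite, rounded down)
t* = 1.673

CI: 2.90 ± 1.673 · 3.0309 = 2.90 ± 5.07 = (-2.17, 7.97)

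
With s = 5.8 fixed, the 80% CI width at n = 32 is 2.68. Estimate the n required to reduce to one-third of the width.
n ≈ 288

CI width ∝ 1/√n
To reduce width by factor 3, need √n to grow by 3 → need 3² = 9 times as many samples.

Current: n = 32, width = 2.68
New: n = 288, width ≈ 0.88

Width reduced by factor of 2.68/0.88 = 3.05.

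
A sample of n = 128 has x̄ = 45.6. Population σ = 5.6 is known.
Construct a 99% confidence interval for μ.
(44.32, 46.88)

z-interval (σ known):
z* = 2.576 for 99% confidence

Margin of error = z* · σ/√n = 2.576 · 5.6/√128 = 1.28

CI: (45.6 - 1.28, 45.6 + 1.28) = (44.32, 46.88)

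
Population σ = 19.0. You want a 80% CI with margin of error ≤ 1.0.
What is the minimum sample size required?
n ≥ 594

For margin E ≤ 1.0:
n ≥ (z* · σ / E)²
n ≥ (1.282 · 19.0 / 1.0)²
n ≥ 593.31

Minimum n = 594 (rounding up)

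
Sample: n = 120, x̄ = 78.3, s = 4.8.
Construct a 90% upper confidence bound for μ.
μ ≤ 78.86

Upper bound (one-sided):
t* = 1.289 (one-sided for 90%)
Upper bound = x̄ + t* · s/√n = 78.3 + 1.289 · 4.8/√120 = 78.86

We are 90% confident that μ ≤ 78.86.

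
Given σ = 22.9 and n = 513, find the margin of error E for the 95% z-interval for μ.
Margin of error = 1.98

Margin of error = z* · σ/√n
= 1.960 · 22.9/√513
= 1.960 · 22.9/22.6495
= 1.98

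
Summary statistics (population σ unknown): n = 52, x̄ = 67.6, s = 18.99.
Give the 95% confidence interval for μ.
(62.31, 72.89)

t-interval (σ unknown):
df = n - 1 = 51
t* = 2.008 for 95% confidence

Margin of error = t* · s/√n = 2.008 · 18.99/√52 = 5.29

CI: (62.31, 72.89)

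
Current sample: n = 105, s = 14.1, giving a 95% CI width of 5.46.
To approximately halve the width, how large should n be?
n ≈ 420

CI width ∝ 1/√n
To reduce width by factor 2, need √n to grow by 2 → need 2² = 4 times as many samples.

Current: n = 105, width = 5.46
New: n = 420, width ≈ 2.71

Width reduced by factor of 5.46/2.71 = 2.01.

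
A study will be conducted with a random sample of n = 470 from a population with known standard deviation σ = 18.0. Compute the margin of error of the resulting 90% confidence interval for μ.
Margin of error = 1.37

Margin of error = z* · σ/√n
= 1.645 · 18.0/√470
= 1.645 · 18.0/21.6795
= 1.37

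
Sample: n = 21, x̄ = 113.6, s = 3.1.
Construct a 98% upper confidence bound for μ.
μ ≤ 115.09

Upper bound (one-sided):
t* = 2.197 (one-sided for 98%)
Upper bound = x̄ + t* · s/√n = 113.6 + 2.197 · 3.1/√21 = 115.09

We are 98% confident that μ ≤ 115.09.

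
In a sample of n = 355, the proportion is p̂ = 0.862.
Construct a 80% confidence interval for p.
(0.839, 0.885)

Proportion CI:
SE = √(p̂(1-p̂)/n) = √(0.862 · 0.138 / 355) = 0.01831

z* = 1.282
Margin = z* · SE = 1.282 · 0.01831 = 0.0235

CI: 0.862 ± 0.0235 = (0.839, 0.885)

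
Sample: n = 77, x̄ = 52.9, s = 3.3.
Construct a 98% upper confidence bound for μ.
μ ≤ 53.69

Upper bound (one-sided):
t* = 2.090 (one-sided for 98%)
Upper bound = x̄ + t* · s/√n = 52.9 + 2.090 · 3.3/√77 = 53.69

We are 98% confident that μ ≤ 53.69.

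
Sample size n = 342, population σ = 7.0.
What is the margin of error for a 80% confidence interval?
Margin of error = 0.49

Margin of error = z* · σ/√n
= 1.282 · 7.0/√342
= 1.282 · 7.0/18.4932
= 0.49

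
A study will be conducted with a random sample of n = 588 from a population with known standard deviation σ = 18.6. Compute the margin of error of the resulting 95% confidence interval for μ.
Margin of error = 1.50

Margin of error = z* · σ/√n
= 1.960 · 18.6/√588
= 1.960 · 18.6/24.2487
= 1.50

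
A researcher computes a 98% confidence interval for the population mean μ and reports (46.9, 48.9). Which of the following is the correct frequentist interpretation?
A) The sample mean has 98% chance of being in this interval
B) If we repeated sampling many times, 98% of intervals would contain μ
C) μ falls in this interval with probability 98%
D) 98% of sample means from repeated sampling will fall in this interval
B

A) Wrong — x̄ is observed and sits in the interval by construction.
B) Correct — this is the frequentist long-run coverage interpretation.
C) Wrong — μ is fixed; the randomness lives in the interval, not in μ.
D) Wrong — coverage applies to intervals containing μ, not to future x̄ values.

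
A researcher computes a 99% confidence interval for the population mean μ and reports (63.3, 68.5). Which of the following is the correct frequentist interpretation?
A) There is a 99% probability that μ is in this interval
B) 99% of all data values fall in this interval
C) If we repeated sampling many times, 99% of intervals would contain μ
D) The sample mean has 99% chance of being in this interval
C

A) Wrong — μ is fixed; the randomness lives in the interval, not in μ.
B) Wrong — a CI is about the parameter μ, not individual data values.
C) Correct — this is the frequentist long-run coverage interpretation.
D) Wrong — x̄ is observed and sits in the interval by construction.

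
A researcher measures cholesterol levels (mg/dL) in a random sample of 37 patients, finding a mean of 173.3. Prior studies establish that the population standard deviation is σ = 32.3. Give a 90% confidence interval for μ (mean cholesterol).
(164.56, 182.04)

z-interval (σ known):
z* = 1.645 for 90% confidence

Margin of error = z* · σ/√n = 1.645 · 32.3/√37 = 8.74

CI: (173.3 - 8.74, 173.3 + 8.74) = (164.56, 182.04)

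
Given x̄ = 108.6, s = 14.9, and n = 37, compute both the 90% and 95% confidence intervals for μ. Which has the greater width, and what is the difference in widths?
95% CI is wider by 1.67

df = 36
90% CI: t* = 1.688, (104.47, 112.73), width = 2 · t* · s/√n = 8.27
95% CI: t* = 2.028, (103.63, 113.57), width = 2 · t* · s/√n = 9.94

The 95% CI is wider by 9.94 - 8.27 = 1.67.
Higher confidence requires a wider interval.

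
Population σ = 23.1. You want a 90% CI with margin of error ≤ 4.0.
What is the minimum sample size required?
n ≥ 91

For margin E ≤ 4.0:
n ≥ (z* · σ / E)²
n ≥ (1.645 · 23.1 / 4.0)²
n ≥ 90.25

Minimum n = 91 (rounding up)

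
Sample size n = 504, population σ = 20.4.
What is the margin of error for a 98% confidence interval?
Margin of error = 2.11

Margin of error = z* · σ/√n
= 2.326 · 20.4/√504
= 2.326 · 20.4/22.4499
= 2.11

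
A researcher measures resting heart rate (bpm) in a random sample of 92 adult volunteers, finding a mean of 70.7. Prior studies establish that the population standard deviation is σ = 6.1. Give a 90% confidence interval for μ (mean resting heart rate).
(69.65, 71.75)

z-interval (σ known):
z* = 1.645 for 90% confidence

Margin of error = z* · σ/√n = 1.645 · 6.1/√92 = 1.05

CI: (70.7 - 1.05, 70.7 + 1.05) = (69.65, 71.75)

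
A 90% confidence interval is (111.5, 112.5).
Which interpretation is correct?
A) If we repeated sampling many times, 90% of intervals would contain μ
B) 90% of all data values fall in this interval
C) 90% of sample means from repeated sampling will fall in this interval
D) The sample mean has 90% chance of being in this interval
A

A) Correct — this is the frequentist long-run coverage interpretation.
B) Wrong — a CI is about the parameter μ, not individual data values.
C) Wrong — coverage applies to intervals containing μ, not to future x̄ values.
D) Wrong — x̄ is observed and sits in the interval by construction.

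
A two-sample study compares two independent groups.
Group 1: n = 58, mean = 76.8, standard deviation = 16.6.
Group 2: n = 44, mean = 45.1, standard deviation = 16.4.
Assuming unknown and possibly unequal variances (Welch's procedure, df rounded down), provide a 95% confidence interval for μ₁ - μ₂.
(25.15, 38.25)

Difference: x̄₁ - x̄₂ = 31.70
SE = √(s₁²/n₁ + s₂²/n₂) = √(16.6²/58 + 16.4²/44) = 3.2960
df = 93.30 → 93 (Welch–Satterthwaite, rounded down)
t* = 1.986

CI: 31.70 ± 1.986 · 3.2960 = 31.70 ± 6.55 = (25.15, 38.25)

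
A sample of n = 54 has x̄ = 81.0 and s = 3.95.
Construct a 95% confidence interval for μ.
(79.92, 82.08)

t-interval (σ unknown):
df = n - 1 = 53
t* = 2.006 for 95% confidence

Margin of error = t* · s/√n = 2.006 · 3.95/√54 = 1.08

CI: (79.92, 82.08)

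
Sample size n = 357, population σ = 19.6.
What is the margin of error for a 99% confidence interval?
Margin of error = 2.67

Margin of error = z* · σ/√n
= 2.576 · 19.6/√357
= 2.576 · 19.6/18.8944
= 2.67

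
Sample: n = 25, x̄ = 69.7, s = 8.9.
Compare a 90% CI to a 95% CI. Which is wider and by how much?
95% CI is wider by 1.26

df = 24
90% CI: t* = 1.711, (66.65, 72.75), width = 2 · t* · s/√n = 6.09
95% CI: t* = 2.064, (66.03, 73.37), width = 2 · t* · s/√n = 7.35

The 95% CI is wider by 7.35 - 6.09 = 1.26.
Higher confidence requires a wider interval.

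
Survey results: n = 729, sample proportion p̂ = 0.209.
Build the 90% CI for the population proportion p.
(0.184, 0.234)

Proportion CI:
SE = √(p̂(1-p̂)/n) = √(0.209 · 0.791 / 729) = 0.01506

z* = 1.645
Margin = z* · SE = 1.645 · 0.01506 = 0.0248

CI: 0.209 ± 0.0248 = (0.184, 0.234)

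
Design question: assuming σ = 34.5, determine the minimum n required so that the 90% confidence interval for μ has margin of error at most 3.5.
n ≥ 263

For margin E ≤ 3.5:
n ≥ (z* · σ / E)²
n ≥ (1.645 · 34.5 / 3.5)²
n ≥ 262.93

Minimum n = 263 (rounding up)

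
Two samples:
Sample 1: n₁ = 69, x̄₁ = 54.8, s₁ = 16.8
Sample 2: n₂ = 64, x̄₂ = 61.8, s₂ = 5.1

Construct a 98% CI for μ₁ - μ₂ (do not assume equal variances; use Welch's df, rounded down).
(-12.03, -1.97)

Difference: x̄₁ - x̄₂ = -7.00
SE = √(s₁²/n₁ + s₂²/n₂) = √(16.8²/69 + 5.1²/64) = 2.1206
df = 81.32 → 81 (Welch–Satterthwaite, rounded down)
t* = 2.373

CI: -7.00 ± 2.373 · 2.1206 = -7.00 ± 5.03 = (-12.03, -1.97)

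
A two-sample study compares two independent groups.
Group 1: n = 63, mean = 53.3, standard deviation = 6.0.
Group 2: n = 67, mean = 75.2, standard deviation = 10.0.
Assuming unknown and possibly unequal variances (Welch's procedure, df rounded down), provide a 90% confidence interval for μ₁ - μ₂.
(-24.28, -19.52)

Difference: x̄₁ - x̄₂ = -21.90
SE = √(s₁²/n₁ + s₂²/n₂) = √(6.0²/63 + 10.0²/67) = 1.4367
df = 109.18 → 109 (Welch–Satterthwaite, rounded down)
t* = 1.659

CI: -21.90 ± 1.659 · 1.4367 = -21.90 ± 2.38 = (-24.28, -19.52)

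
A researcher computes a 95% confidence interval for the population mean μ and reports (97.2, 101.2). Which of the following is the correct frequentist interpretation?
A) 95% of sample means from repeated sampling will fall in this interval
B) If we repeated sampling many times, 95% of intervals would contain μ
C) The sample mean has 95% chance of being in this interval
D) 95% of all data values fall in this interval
B

A) Wrong — coverage applies to intervals containing μ, not to future x̄ values.
B) Correct — this is the frequentist long-run coverage interpretation.
C) Wrong — x̄ is observed and sits in the interval by construction.
D) Wrong — a CI is about the parameter μ, not individual data values.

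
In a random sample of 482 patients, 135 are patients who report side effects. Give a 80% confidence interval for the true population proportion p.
(0.254, 0.306)

Proportion CI:
p̂ = 135/482 = 0.28008
SE = √(p̂(1-p̂)/n) = √(0.28008 · 0.71992 / 482) = 0.02045

z* = 1.282
Margin = z* · SE = 1.282 · 0.02045 = 0.0262

CI: 0.28008 ± 0.0262 = (0.254, 0.306)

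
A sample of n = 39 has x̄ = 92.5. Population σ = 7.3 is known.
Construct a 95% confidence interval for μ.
(90.21, 94.79)

z-interval (σ known):
z* = 1.960 for 95% confidence

Margin of error = z* · σ/√n = 1.960 · 7.3/√39 = 2.29

CI: (92.5 - 2.29, 92.5 + 2.29) = (90.21, 94.79)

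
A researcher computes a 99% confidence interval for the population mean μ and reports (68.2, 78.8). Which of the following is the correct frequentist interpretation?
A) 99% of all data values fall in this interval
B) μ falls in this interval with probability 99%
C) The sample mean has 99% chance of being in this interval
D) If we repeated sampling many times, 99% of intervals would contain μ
D

A) Wrong — a CI is about the parameter μ, not individual data values.
B) Wrong — μ is fixed; the randomness lives in the interval, not in μ.
C) Wrong — x̄ is observed and sits in the interval by construction.
D) Correct — this is the frequentist long-run coverage interpretation.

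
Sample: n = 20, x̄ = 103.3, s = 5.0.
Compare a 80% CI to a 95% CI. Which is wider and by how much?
95% CI is wider by 1.71

df = 19
80% CI: t* = 1.328, (101.82, 104.78), width = 2 · t* · s/√n = 2.97
95% CI: t* = 2.093, (100.96, 105.64), width = 2 · t* · s/√n = 4.68

The 95% CI is wider by 4.68 - 2.97 = 1.71.
Higher confidence requires a wider interval.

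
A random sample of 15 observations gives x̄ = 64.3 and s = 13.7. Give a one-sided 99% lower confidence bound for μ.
μ ≥ 55.02

Lower bound (one-sided):
t* = 2.624 (one-sided for 99%)
Lower bound = x̄ - t* · s/√n = 64.3 - 2.624 · 13.7/√15 = 55.02

We are 99% confident that μ ≥ 55.02.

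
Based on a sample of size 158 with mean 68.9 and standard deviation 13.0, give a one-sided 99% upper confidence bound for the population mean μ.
μ ≤ 71.33

Upper bound (one-sided):
t* = 2.350 (one-sided for 99%)
Upper bound = x̄ + t* · s/√n = 68.9 + 2.350 · 13.0/√158 = 71.33

We are 99% confident that μ ≤ 71.33.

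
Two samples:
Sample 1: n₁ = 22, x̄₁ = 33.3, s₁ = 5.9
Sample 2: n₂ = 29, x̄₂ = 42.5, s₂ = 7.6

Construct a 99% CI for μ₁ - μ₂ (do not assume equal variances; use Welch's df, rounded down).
(-14.27, -4.13)

Difference: x̄₁ - x̄₂ = -9.20
SE = √(s₁²/n₁ + s₂²/n₂) = √(5.9²/22 + 7.6²/29) = 1.8905
df = 48.96 → 48 (Welch–Satterthwaite, rounded down)
t* = 2.682

CI: -9.20 ± 2.682 · 1.8905 = -9.20 ± 5.07 = (-14.27, -4.13)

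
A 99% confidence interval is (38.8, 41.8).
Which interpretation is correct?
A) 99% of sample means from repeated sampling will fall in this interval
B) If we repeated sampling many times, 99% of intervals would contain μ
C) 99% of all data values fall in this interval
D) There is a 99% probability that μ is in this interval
B

A) Wrong — coverage applies to intervals containing μ, not to future x̄ values.
B) Correct — this is the frequentist long-run coverage interpretation.
C) Wrong — a CI is about the parameter μ, not individual data values.
D) Wrong — μ is fixed; the randomness lives in the interval, not in μ.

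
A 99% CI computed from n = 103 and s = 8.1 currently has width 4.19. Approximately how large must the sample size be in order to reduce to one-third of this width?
n ≈ 927

CI width ∝ 1/√n
To reduce width by factor 3, need √n to grow by 3 → need 3² = 9 times as many samples.

Current: n = 103, width = 4.19
New: n = 927, width ≈ 1.37

Width reduced by factor of 4.19/1.37 = 3.06.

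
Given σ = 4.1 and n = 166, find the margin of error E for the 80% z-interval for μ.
Margin of error = 0.41

Margin of error = z* · σ/√n
= 1.282 · 4.1/√166
= 1.282 · 4.1/12.8841
= 0.41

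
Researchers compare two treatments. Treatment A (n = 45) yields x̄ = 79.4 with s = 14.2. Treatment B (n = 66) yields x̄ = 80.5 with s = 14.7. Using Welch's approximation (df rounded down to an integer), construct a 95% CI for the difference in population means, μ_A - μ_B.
(-6.63, 4.43)

Difference: x̄₁ - x̄₂ = -1.10
SE = √(s₁²/n₁ + s₂²/n₂) = √(14.2²/45 + 14.7²/66) = 2.7848
df = 96.81 → 96 (Welch–Satterthwaite, rounded down)
t* = 1.985

CI: -1.10 ± 1.985 · 2.7848 = -1.10 ± 5.53 = (-6.63, 4.43)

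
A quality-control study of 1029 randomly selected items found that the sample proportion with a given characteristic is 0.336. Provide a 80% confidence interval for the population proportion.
(0.317, 0.355)

Proportion CI:
SE = √(p̂(1-p̂)/n) = √(0.336 · 0.664 / 1029) = 0.01472

z* = 1.282
Margin = z* · SE = 1.282 · 0.01472 = 0.0189

CI: 0.336 ± 0.0189 = (0.317, 0.355)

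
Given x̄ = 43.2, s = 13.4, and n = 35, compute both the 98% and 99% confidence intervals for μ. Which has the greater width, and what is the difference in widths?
99% CI is wider by 1.30

df = 34
98% CI: t* = 2.441, (37.67, 48.73), width = 2 · t* · s/√n = 11.06
99% CI: t* = 2.728, (37.02, 49.38), width = 2 · t* · s/√n = 12.36

The 99% CI is wider by 12.36 - 11.06 = 1.30.
Higher confidence requires a wider interval.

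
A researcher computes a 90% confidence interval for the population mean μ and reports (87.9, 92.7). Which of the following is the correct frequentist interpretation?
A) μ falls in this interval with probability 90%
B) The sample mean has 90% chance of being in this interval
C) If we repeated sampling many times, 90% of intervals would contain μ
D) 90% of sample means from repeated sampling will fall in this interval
C

A) Wrong — μ is fixed; the randomness lives in the interval, not in μ.
B) Wrong — x̄ is observed and sits in the interval by construction.
C) Correct — this is the frequentist long-run coverage interpretation.
D) Wrong — coverage applies to intervals containing μ, not to future x̄ values.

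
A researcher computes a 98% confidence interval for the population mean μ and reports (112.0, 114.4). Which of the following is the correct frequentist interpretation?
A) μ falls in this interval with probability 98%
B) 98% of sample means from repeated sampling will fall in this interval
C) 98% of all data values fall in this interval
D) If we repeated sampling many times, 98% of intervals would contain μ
D

A) Wrong — μ is fixed; the randomness lives in the interval, not in μ.
B) Wrong — coverage applies to intervals containing μ, not to future x̄ values.
C) Wrong — a CI is about the parameter μ, not individual data values.
D) Correct — this is the frequentist long-run coverage interpretation.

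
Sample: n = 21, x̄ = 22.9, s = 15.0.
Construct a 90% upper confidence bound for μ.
μ ≤ 27.24

Upper bound (one-sided):
t* = 1.325 (one-sided for 90%)
Upper bound = x̄ + t* · s/√n = 22.9 + 1.325 · 15.0/√21 = 27.24

We are 90% confident that μ ≤ 27.24.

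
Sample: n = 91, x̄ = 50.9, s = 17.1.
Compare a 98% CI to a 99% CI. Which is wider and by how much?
99% CI is wider by 0.95

df = 90
98% CI: t* = 2.368, (46.66, 55.14), width = 2 · t* · s/√n = 8.49
99% CI: t* = 2.632, (46.18, 55.62), width = 2 · t* · s/√n = 9.44

The 99% CI is wider by 9.44 - 8.49 = 0.95.
Higher confidence requires a wider interval.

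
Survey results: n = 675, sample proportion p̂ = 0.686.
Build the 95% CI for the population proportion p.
(0.651, 0.721)

Proportion CI:
SE = √(p̂(1-p̂)/n) = √(0.686 · 0.314 / 675) = 0.01786

z* = 1.960
Margin = z* · SE = 1.960 · 0.01786 = 0.0350

CI: 0.686 ± 0.0350 = (0.651, 0.721)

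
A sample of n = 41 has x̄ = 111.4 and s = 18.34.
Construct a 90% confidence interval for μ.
(106.58, 116.22)

t-interval (σ unknown):
df = n - 1 = 40
t* = 1.684 for 90% confidence

Margin of error = t* · s/√n = 1.684 · 18.34/√41 = 4.82

CI: (106.58, 116.22)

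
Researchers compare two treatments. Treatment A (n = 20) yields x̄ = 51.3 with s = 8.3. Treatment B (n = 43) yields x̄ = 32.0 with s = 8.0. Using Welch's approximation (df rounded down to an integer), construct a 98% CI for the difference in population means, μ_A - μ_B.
(13.89, 24.71)

Difference: x̄₁ - x̄₂ = 19.30
SE = √(s₁²/n₁ + s₂²/n₂) = √(8.3²/20 + 8.0²/43) = 2.2210
df = 35.93 → 35 (Welch–Satterthwaite, rounded down)
t* = 2.438

CI: 19.30 ± 2.438 · 2.2210 = 19.30 ± 5.41 = (13.89, 24.71)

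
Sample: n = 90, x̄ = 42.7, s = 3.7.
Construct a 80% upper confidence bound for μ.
μ ≤ 43.03

Upper bound (one-sided):
t* = 0.846 (one-sided for 80%)
Upper bound = x̄ + t* · s/√n = 42.7 + 0.846 · 3.7/√90 = 43.03

We are 80% confident that μ ≤ 43.03.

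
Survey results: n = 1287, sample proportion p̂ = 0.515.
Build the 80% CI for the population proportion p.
(0.497, 0.533)

Proportion CI:
SE = √(p̂(1-p̂)/n) = √(0.515 · 0.485 / 1287) = 0.01393

z* = 1.282
Margin = z* · SE = 1.282 · 0.01393 = 0.0179

CI: 0.515 ± 0.0179 = (0.497, 0.533)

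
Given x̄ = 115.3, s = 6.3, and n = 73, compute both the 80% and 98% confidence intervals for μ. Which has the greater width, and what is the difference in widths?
98% CI is wider by 1.60

df = 72
80% CI: t* = 1.293, (114.35, 116.25), width = 2 · t* · s/√n = 1.91
98% CI: t* = 2.379, (113.55, 117.05), width = 2 · t* · s/√n = 3.51

The 98% CI is wider by 3.51 - 1.91 = 1.60.
Higher confidence requires a wider interval.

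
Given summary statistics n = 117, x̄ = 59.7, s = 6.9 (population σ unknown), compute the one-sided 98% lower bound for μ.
μ ≥ 58.38

Lower bound (one-sided):
t* = 2.077 (one-sided for 98%)
Lower bound = x̄ - t* · s/√n = 59.7 - 2.077 · 6.9/√117 = 58.38

We are 98% confident that μ ≥ 58.38.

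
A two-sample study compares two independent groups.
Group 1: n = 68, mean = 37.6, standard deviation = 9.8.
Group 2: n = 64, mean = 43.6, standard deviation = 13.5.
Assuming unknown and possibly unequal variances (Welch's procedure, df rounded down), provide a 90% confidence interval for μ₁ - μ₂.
(-9.42, -2.58)

Difference: x̄₁ - x̄₂ = -6.00
SE = √(s₁²/n₁ + s₂²/n₂) = √(9.8²/68 + 13.5²/64) = 2.0640
df = 114.50 → 114 (Welch–Satterthwaite, rounded down)
t* = 1.658

CI: -6.00 ± 1.658 · 2.0640 = -6.00 ± 3.42 = (-9.42, -2.58)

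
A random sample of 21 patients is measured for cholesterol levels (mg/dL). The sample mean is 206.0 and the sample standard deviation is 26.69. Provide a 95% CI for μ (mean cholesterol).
(193.85, 218.15)

t-interval (σ unknown):
df = n - 1 = 20
t* = 2.086 for 95% confidence

Margin of error = t* · s/√n = 2.086 · 26.69/√21 = 12.15

CI: (193.85, 218.15)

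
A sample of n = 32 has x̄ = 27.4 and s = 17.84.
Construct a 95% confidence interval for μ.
(20.97, 33.83)

t-interval (σ unknown):
df = n - 1 = 31
t* = 2.040 for 95% confidence

Margin of error = t* · s/√n = 2.040 · 17.84/√32 = 6.43

CI: (20.97, 33.83)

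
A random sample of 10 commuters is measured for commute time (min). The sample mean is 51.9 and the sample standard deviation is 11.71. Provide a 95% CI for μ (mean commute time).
(43.52, 60.28)

t-interval (σ unknown):
df = n - 1 = 9
t* = 2.262 for 95% confidence

Margin of error = t* · s/√n = 2.262 · 11.71/√10 = 8.38

CI: (43.52, 60.28)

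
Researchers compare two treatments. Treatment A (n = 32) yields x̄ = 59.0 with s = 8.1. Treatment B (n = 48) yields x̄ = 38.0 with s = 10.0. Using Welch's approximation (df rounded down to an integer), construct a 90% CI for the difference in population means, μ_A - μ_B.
(17.61, 24.39)

Difference: x̄₁ - x̄₂ = 21.00
SE = √(s₁²/n₁ + s₂²/n₂) = √(8.1²/32 + 10.0²/48) = 2.0331
df = 74.96 → 74 (Welch–Satterthwaite, rounded down)
t* = 1.666

CI: 21.00 ± 1.666 · 2.0331 = 21.00 ± 3.39 = (17.61, 24.39)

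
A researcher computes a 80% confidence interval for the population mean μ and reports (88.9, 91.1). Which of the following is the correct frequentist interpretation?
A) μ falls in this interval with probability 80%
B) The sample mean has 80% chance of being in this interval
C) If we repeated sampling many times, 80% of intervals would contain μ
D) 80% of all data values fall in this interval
C

A) Wrong — μ is fixed; the randomness lives in the interval, not in μ.
B) Wrong — x̄ is observed and sits in the interval by construction.
C) Correct — this is the frequentist long-run coverage interpretation.
D) Wrong — a CI is about the parameter μ, not individual data values.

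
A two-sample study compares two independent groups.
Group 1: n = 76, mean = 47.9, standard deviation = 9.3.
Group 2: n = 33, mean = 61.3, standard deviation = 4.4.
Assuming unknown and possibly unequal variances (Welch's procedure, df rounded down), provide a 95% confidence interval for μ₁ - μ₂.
(-16.00, -10.80)

Difference: x̄₁ - x̄₂ = -13.40
SE = √(s₁²/n₁ + s₂²/n₂) = √(9.3²/76 + 4.4²/33) = 1.3133
df = 106.15 → 106 (Welch–Satterthwaite, rounded down)
t* = 1.983

CI: -13.40 ± 1.983 · 1.3133 = -13.40 ± 2.60 = (-16.00, -10.80)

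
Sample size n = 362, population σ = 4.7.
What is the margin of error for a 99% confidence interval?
Margin of error = 0.64

Margin of error = z* · σ/√n
= 2.576 · 4.7/√362
= 2.576 · 4.7/19.0263
= 0.64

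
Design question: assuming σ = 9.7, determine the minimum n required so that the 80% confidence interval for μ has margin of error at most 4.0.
n ≥ 10

For margin E ≤ 4.0:
n ≥ (z* · σ / E)²
n ≥ (1.282 · 9.7 / 4.0)²
n ≥ 9.66

Minimum n = 10 (rounding up)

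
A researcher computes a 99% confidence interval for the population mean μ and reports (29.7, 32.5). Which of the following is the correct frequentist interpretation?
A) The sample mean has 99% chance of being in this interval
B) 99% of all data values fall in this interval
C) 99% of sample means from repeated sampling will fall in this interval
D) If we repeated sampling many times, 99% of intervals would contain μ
D

A) Wrong — x̄ is observed and sits in the interval by construction.
B) Wrong — a CI is about the parameter μ, not individual data values.
C) Wrong — coverage applies to intervals containing μ, not to future x̄ values.
D) Correct — this is the frequentist long-run coverage interpretation.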